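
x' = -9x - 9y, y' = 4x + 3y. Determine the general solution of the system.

x(t) = 3c_1e^(-3t) + 3c_2te^(-3t) - 2c_2e^(-3t), y(t) = -2c_1e^(-3t) - 2c_2te^(-3t) + c_2e^(-3t)

Coefficient matrix A = [[-9, -9], [4, 3]].
Characteristic polynomial det(A - λI) = λ^2 + 6λ + 9 = 0.
Single eigenvalue λ = -3 with algebraic multiplicity 2.
Eigenvector v = (3,-2); generalized eigenvector w with (A-λI)w=v is (-2,1).
General solution: e^(-3t)[c_1·v + c_2·(t·v + w)].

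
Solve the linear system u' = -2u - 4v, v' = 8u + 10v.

Coefficient matrix A = [[-2, -4], [8, 10]].
Characteristic polynomial det(A - λI) = λ^2 - 8λ + 12 = 0.
Eigenvalues λ = 6, 2.
For λ=6: (A-λI) row 1 is [-8, -4], so an eigenvector is (1, -2).
For λ=2: (A-λI) row 1 is [-4, -4], so an eigenvector is (-1, 1).
General solution: K_1e^(6t)(1,-2) + K_2e^(2t)(-1,1).

u(t) = K_1e^(6t) - K_2e^(2t), v(t) = -2K_1e^(6t) + K_2e^(2t)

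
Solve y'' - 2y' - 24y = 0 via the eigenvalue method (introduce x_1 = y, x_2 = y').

Let x_1 = y, x_2 = y'. Then x_1' = x_2 and x_2' = 24x_1 + 2x_2.
A = [[0,1],[24,2]]; det(A-λI) = λ^2 - 2λ - 24.
Eigenvalues λ = -4, 6 with eigenvectors (1,-4), (1,6).

y(t) = K_1e^(-4t) + K_2e^(6t)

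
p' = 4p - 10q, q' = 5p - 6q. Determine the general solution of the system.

p(t) = -c_1e^(-t)sin(5t) + c_1e^(-t)cos(5t) + c_2e^(-t)sin(5t) + c_2e^(-t)cos(5t), q(t) = c_1e^(-t)cos(5t) + c_2e^(-t)sin(5t)

Coefficient matrix A = [[4, -10], [5, -6]].
Characteristic polynomial det(A - λI) = λ^2 + 2λ + 26 = 0.
Eigenvalues λ = -1 ± 5i (complex conjugate pair).
For λ=-1+5i: an eigenvector is (1,1) - i(-1,0) = (1 + i, 1).
A real fundamental pair from Re and Im of e^((-1+5i)t)v: X_1 = e^(-t)(cos(5t)·(1,1) + sin(5t)·(-1,0)), X_2 = e^(-t)(sin(5t)·(1,1) - cos(5t)·(-1,0)).
General solution: c_1X_1 + c_2X_2.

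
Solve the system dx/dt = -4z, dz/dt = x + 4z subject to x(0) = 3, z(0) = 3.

x(t) = -18te^(2t) + 3e^(2t), z(t) = 9te^(2t) + 3e^(2t)

Coefficient matrix A = [[0, -4], [1, 4]].
Characteristic polynomial det(A - λI) = λ^2 - 4λ + 4 = 0.
Single eigenvalue λ = 2 with algebraic multiplicity 2.
Eigenvector v = (-2,1); generalized eigenvector w with (A-λI)w=v is (-1,1).
General solution: e^(2t)[C_1·v + C_2·(t·v + w)].
Applying x(0)=3, z(0)=3 gives C_1=-6, C_2=9.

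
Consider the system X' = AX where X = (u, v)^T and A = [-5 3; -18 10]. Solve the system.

u(t) = -c_1e^(4t) + c_2e^(t), v(t) = -3c_1e^(4t) + 2c_2e^(t)

Coefficient matrix A = [[-5, 3], [-18, 10]].
Characteristic polynomial det(A - λI) = λ^2 - 5λ + 4 = 0.
Eigenvalues λ = 4, 1.
For λ=4: (A-λI) row 1 is [-9, 3], so an eigenvector is (-1, -3).
For λ=1: (A-λI) row 1 is [-6, 3], so an eigenvector is (1, 2).
General solution: c_1e^(4t)(-1,-3) + c_2e^(t)(1,2).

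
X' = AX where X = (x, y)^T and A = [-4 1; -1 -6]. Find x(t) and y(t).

x(t) = c_1e^(-5t) + c_2te^(-5t) - 2c_2e^(-5t), y(t) = -c_1e^(-5t) - c_2te^(-5t) + 3c_2e^(-5t)

Coefficient matrix A = [[-4, 1], [-1, -6]].
Characteristic polynomial det(A - λI) = λ^2 + 10λ + 25 = 0.
Single eigenvalue λ = -5 with algebraic multiplicity 2.
Eigenvector v = (1,-1); generalized eigenvector w with (A-λI)w=v is (-2,3).
General solution: e^(-5t)[c_1·v + c_2·(t·v + w)].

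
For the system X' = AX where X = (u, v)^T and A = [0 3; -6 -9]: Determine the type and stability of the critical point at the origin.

stable node

A = [[0,3],[-6,-9]]; det(A-λI) = λ^2 + 9λ + 18.
λ = -6, -3: both negative.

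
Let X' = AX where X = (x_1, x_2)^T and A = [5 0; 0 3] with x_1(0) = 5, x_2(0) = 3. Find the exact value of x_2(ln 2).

A = [[5,0],[0,3]]; eigenvalues λ = 3, 5.
Eigenvectors: (0,-1) for λ=3, (1,0) for λ=5.
From the initial condition, c_1 = -3, c_2 = 5.
x_2(ln 2) = (-3)(2^3)(-1) + (5)(2^5)(0) = 24.

24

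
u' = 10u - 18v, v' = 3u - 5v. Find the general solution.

u(t) = 3c_1e^(4t) - 2c_2e^(t), v(t) = c_1e^(4t) - c_2e^(t)

Coefficient matrix A = [[10, -18], [3, -5]].
Characteristic polynomial det(A - λI) = λ^2 - 5λ + 4 = 0.
Eigenvalues λ = 4, 1.
For λ=4: (A-λI) row 1 is [6, -18], so an eigenvector is (3, 1).
For λ=1: (A-λI) row 1 is [9, -18], so an eigenvector is (-2, -1).
General solution: c_1e^(4t)(3,1) + c_2e^(t)(-2,-1).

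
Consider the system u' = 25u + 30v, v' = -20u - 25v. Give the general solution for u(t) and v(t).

u(t) = 3c_1e^(5t) - c_2e^(-5t), v(t) = -2c_1e^(5t) + c_2e^(-5t)

Coefficient matrix A = [[25, 30], [-20, -25]].
Characteristic polynomial det(A - λI) = λ^2 - 25 = 0.
Eigenvalues λ = 5, -5.
For λ=5: (A-λI) row 1 is [20, 30], so an eigenvector is (3, -2).
For λ=-5: (A-λI) row 1 is [30, 30], so an eigenvector is (-1, 1).
General solution: c_1e^(5t)(3,-2) + c_2e^(-5t)(-1,1).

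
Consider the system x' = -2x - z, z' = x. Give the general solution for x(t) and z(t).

x(t) = K_1e^(-t) + K_2te^(-t) - 2K_2e^(-t), z(t) = -K_1e^(-t) - K_2te^(-t) + K_2e^(-t)

Coefficient matrix A = [[-2, -1], [1, 0]].
Characteristic polynomial det(A - λI) = λ^2 + 2λ + 1 = 0.
Single eigenvalue λ = -1 with algebraic multiplicity 2.
Eigenvector v = (1,-1); generalized eigenvector w with (A-λI)w=v is (-2,1).
General solution: e^(-t)[K_1·v + K_2·(t·v + w)].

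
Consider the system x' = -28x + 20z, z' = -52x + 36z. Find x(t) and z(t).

Coefficient matrix A = [[-28, 20], [-52, 36]].
Characteristic polynomial det(A - λI) = λ^2 - 8λ + 32 = 0.
Eigenvalues λ = 4 ± 4i (complex conjugate pair).
For λ=4+4i: an eigenvector is (1,2) - i(2,3) = (1 - 2i, 2 - 3i).
A real fundamental pair from Re and Im of e^((4+4i)t)v: X_1 = e^(4t)(cos(4t)·(1,2) + sin(4t)·(2,3)), X_2 = e^(4t)(sin(4t)·(1,2) - cos(4t)·(2,3)).
General solution: K_1X_1 + K_2X_2.

x(t) = 2K_1e^(4t)sin(4t) + K_1e^(4t)cos(4t) + K_2e^(4t)sin(4t) - 2K_2e^(4t)cos(4t), z(t) = 3K_1e^(4t)sin(4t) + 2K_1e^(4t)cos(4t) + 2K_2e^(4t)sin(4t) - 3K_2e^(4t)cos(4t)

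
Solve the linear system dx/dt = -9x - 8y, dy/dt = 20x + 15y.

Coefficient matrix A = [[-9, -8], [20, 15]].
Characteristic polynomial det(A - λI) = λ^2 - 6λ + 25 = 0.
Eigenvalues λ = 3 ± 4i (complex conjugate pair).
For λ=3+4i: an eigenvector is (1,-1) - i(-1,2) = (1 + i, -1 - 2i).
A real fundamental pair from Re and Im of e^((3+4i)t)v: X_1 = e^(3t)(cos(4t)·(1,-1) + sin(4t)·(-1,2)), X_2 = e^(3t)(sin(4t)·(1,-1) - cos(4t)·(-1,2)).
General solution: C_1X_1 + C_2X_2.

x(t) = -C_1e^(3t)sin(4t) + C_1e^(3t)cos(4t) + C_2e^(3t)sin(4t) + C_2e^(3t)cos(4t), y(t) = 2C_1e^(3t)sin(4t) - C_1e^(3t)cos(4t) - C_2e^(3t)sin(4t) - 2C_2e^(3t)cos(4t)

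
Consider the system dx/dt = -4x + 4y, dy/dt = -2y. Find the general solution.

Coefficient matrix A = [[-4, 4], [0, -2]].
Characteristic polynomial det(A - λI) = λ^2 + 6λ + 8 = 0.
Eigenvalues λ = -4, -2.
For λ=-4: (A-λI) row 1 is [0, 4], so an eigenvector is (-1, 0).
For λ=-2: (A-λI) row 1 is [-2, 4], so an eigenvector is (2, 1).
General solution: C_1e^(-4t)(-1,0) + C_2e^(-2t)(2,1).

x(t) = -C_1e^(-4t) + 2C_2e^(-2t), y(t) = C_2e^(-2t)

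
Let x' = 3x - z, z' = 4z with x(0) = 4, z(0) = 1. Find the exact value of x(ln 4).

A = [[3,-1],[0,4]]; eigenvalues λ = 3, 4.
Eigenvectors: (-1,0) for λ=3, (1,-1) for λ=4.
From the initial condition, c_1 = -5, c_2 = -1.
x(ln 4) = (-5)(4^3)(-1) + (-1)(4^4)(1) = 64.

64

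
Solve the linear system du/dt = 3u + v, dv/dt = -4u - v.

u(t) = C_1e^(t) + C_2te^(t), v(t) = -2C_1e^(t) - 2C_2te^(t) + C_2e^(t)

Coefficient matrix A = [[3, 1], [-4, -1]].
Characteristic polynomial det(A - λI) = λ^2 - 2λ + 1 = 0.
Single eigenvalue λ = 1 with algebraic multiplicity 2.
Eigenvector v = (1,-2); generalized eigenvector w with (A-λI)w=v is (0,1).
General solution: e^(t)[C_1·v + C_2·(t·v + w)].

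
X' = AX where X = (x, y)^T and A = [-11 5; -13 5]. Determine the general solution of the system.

x(t) = 2K_1e^(-3t)sin(t) + K_1e^(-3t)cos(t) + K_2e^(-3t)sin(t) - 2K_2e^(-3t)cos(t), y(t) = 3K_1e^(-3t)sin(t) + 2K_1e^(-3t)cos(t) + 2K_2e^(-3t)sin(t) - 3K_2e^(-3t)cos(t)

Coefficient matrix A = [[-11, 5], [-13, 5]].
Characteristic polynomial det(A - λI) = λ^2 + 6λ + 10 = 0.
Eigenvalues λ = -3 ± i (complex conjugate pair).
For λ=-3+i: an eigenvector is (1,2) - i(2,3) = (1 - 2i, 2 - 3i).
A real fundamental pair from Re and Im of e^((-3+i)t)v: X_1 = e^(-3t)(cos(t)·(1,2) + sin(t)·(2,3)), X_2 = e^(-3t)(sin(t)·(1,2) - cos(t)·(2,3)).
General solution: K_1X_1 + K_2X_2.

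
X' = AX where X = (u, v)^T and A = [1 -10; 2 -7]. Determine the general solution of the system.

u(t) = 2K_1e^(-3t)sin(2t) + K_1e^(-3t)cos(2t) + K_2e^(-3t)sin(2t) - 2K_2e^(-3t)cos(2t), v(t) = K_1e^(-3t)sin(2t) - K_2e^(-3t)cos(2t)

Coefficient matrix A = [[1, -10], [2, -7]].
Characteristic polynomial det(A - λI) = λ^2 + 6λ + 13 = 0.
Eigenvalues λ = -3 ± 2i (complex conjugate pair).
For λ=-3+2i: an eigenvector is (1,0) - i(2,1) = (1 - 2i, 0 - i).
A real fundamental pair from Re and Im of e^((-3+2i)t)v: X_1 = e^(-3t)(cos(2t)·(1,0) + sin(2t)·(2,1)), X_2 = e^(-3t)(sin(2t)·(1,0) - cos(2t)·(2,1)).
General solution: K_1X_1 + K_2X_2.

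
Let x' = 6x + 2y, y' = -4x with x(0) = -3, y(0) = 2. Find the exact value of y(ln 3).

306

A = [[6,2],[-4,0]]; eigenvalues λ = 2, 4.
Eigenvectors: (1,-2) for λ=2, (1,-1) for λ=4.
From the initial condition, c_1 = 1, c_2 = -4.
y(ln 3) = (1)(3^2)(-2) + (-4)(3^4)(-1) = 306.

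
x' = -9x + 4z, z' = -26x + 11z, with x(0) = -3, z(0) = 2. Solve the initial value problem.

Coefficient matrix A = [[-9, 4], [-26, 11]].
Characteristic polynomial det(A - λI) = λ^2 - 2λ + 5 = 0.
Eigenvalues λ = 1 ± 2i (complex conjugate pair).
For λ=1+2i: an eigenvector is (-1,-3) - i(-1,-2) = (-1 + i, -3 + 2i).
A real fundamental pair from Re and Im of e^((1+2i)t)v: X_1 = e^(t)(cos(2t)·(-1,-3) + sin(2t)·(-1,-2)), X_2 = e^(t)(sin(2t)·(-1,-3) - cos(2t)·(-1,-2)).
General solution: c_1X_1 + c_2X_2.
Applying x(0)=-3, z(0)=2 gives c_1=-8, c_2=-11.

x(t) = 19e^(t)sin(2t) - 3e^(t)cos(2t), z(t) = 49e^(t)sin(2t) + 2e^(t)cos(2t)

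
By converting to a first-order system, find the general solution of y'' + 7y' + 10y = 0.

y(t) = c_1e^(-2t) + c_2e^(-5t)

Let x_1 = y, x_2 = y'. Then x_1' = x_2 and x_2' = -10x_1 - 7x_2.
A = [[0,1],[-10,-7]]; det(A-λI) = λ^2 + 7λ + 10.
Eigenvalues λ = -2, -5 with eigenvectors (1,-2), (1,-5).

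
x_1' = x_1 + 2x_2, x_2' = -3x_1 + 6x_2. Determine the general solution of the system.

x_1(t) = K_1e^(3t) - 2K_2e^(4t), x_2(t) = K_1e^(3t) - 3K_2e^(4t)

Coefficient matrix A = [[1, 2], [-3, 6]].
Characteristic polynomial det(A - λI) = λ^2 - 7λ + 12 = 0.
Eigenvalues λ = 3, 4.
For λ=3: (A-λI) row 1 is [-2, 2], so an eigenvector is (1, 1).
For λ=4: (A-λI) row 1 is [-3, 2], so an eigenvector is (-2, -3).
General solution: K_1e^(3t)(1,1) + K_2e^(4t)(-2,-3).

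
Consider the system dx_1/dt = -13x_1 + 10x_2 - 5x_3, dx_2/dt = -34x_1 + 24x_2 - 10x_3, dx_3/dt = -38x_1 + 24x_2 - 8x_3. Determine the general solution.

x_1(t) = c_2e^(2t) + c_3e^(-3t), x_2(t) = c_1e^(4t) + 2c_2e^(2t) + 2c_3e^(-3t), x_3(t) = 2c_1e^(4t) + c_2e^(2t) + 2c_3e^(-3t)

Coefficient matrix A = [[-13, 10, -5], [-34, 24, -10], [-38, 24, -8]].
det(A - λI) = 0 gives eigenvalues λ = 4, 2, -3.
For λ=4: eigenvector (0,1,2).
For λ=2: eigenvector (1,2,1).
For λ=-3: eigenvector (1,2,2).
General solution: c_1e^(4t)(0,1,2) + c_2e^(2t)(1,2,1) + c_3e^(-3t)(1,2,2).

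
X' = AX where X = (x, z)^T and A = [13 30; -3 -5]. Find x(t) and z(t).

x(t) = 3C_1e^(4t)sin(3t) + C_1e^(4t)cos(3t) + C_2e^(4t)sin(3t) - 3C_2e^(4t)cos(3t), z(t) = -C_1e^(4t)sin(3t) + C_2e^(4t)cos(3t)

Coefficient matrix A = [[13, 30], [-3, -5]].
Characteristic polynomial det(A - λI) = λ^2 - 8λ + 25 = 0.
Eigenvalues λ = 4 ± 3i (complex conjugate pair).
For λ=4+3i: an eigenvector is (1,0) - i(3,-1) = (1 - 3i, 0 + i).
A real fundamental pair from Re and Im of e^((4+3i)t)v: X_1 = e^(4t)(cos(3t)·(1,0) + sin(3t)·(3,-1)), X_2 = e^(4t)(sin(3t)·(1,0) - cos(3t)·(3,-1)).
General solution: C_1X_1 + C_2X_2.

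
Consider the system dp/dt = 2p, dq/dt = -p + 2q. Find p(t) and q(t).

Coefficient matrix A = [[2, 0], [-1, 2]].
Characteristic polynomial det(A - λI) = λ^2 - 4λ + 4 = 0.
Single eigenvalue λ = 2 with algebraic multiplicity 2.
Eigenvector v = (0,-1); generalized eigenvector w with (A-λI)w=v is (1,-1).
General solution: e^(2t)[c_1·v + c_2·(t·v + w)].

p(t) = c_2e^(2t), q(t) = -c_1e^(2t) - c_2te^(2t) - c_2e^(2t)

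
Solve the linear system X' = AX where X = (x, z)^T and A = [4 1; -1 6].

Coefficient matrix A = [[4, 1], [-1, 6]].
Characteristic polynomial det(A - λI) = λ^2 - 10λ + 25 = 0.
Single eigenvalue λ = 5 with algebraic multiplicity 2.
Eigenvector v = (-1,-1); generalized eigenvector w with (A-λI)w=v is (3,2).
General solution: e^(5t)[c_1·v + c_2·(t·v + w)].

x(t) = -c_1e^(5t) - c_2te^(5t) + 3c_2e^(5t), z(t) = -c_1e^(5t) - c_2te^(5t) + 2c_2e^(5t)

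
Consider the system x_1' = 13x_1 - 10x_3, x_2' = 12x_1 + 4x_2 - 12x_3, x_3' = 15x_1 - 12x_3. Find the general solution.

Coefficient matrix A = [[13, 0, -10], [12, 4, -12], [15, 0, -12]].
det(A - λI) = 0 gives eigenvalues λ = -2, 4, 3.
For λ=-2: eigenvector (-2,-2,-3).
For λ=4: eigenvector (0,1,0).
For λ=3: eigenvector (1,0,1).
General solution: C_1e^(-2t)(-2,-2,-3) + C_2e^(4t)(0,1,0) + C_3e^(3t)(1,0,1).

x_1(t) = -2C_1e^(-2t) + C_3e^(3t), x_2(t) = -2C_1e^(-2t) + C_2e^(4t), x_3(t) = -3C_1e^(-2t) + C_3e^(3t)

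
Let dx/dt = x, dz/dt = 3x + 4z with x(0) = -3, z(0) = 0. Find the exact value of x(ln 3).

-9

A = [[1,0],[3,4]]; eigenvalues λ = 1, 4.
Eigenvectors: (-1,1) for λ=1, (0,-1) for λ=4.
From the initial condition, c_1 = 3, c_2 = 3.
x(ln 3) = (3)(3^1)(-1) + (3)(3^4)(0) = -9.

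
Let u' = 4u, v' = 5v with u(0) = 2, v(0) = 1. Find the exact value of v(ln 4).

A = [[4,0],[0,5]]; eigenvalues λ = 5, 4.
Eigenvectors: (0,1) for λ=5, (-1,0) for λ=4.
From the initial condition, c_1 = 1, c_2 = -2.
v(ln 4) = (1)(4^5)(1) + (-2)(4^4)(0) = 1024.

1024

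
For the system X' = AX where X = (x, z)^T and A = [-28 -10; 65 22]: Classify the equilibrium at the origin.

stable spiral

A = [[-28,-10],[65,22]]; det(A-λI) = λ^2 + 6λ + 34.
λ = -3 ± 5i: negative real part.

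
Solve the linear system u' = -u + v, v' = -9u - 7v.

u(t) = K_1e^(-4t) + K_2te^(-4t) + K_2e^(-4t), v(t) = -3K_1e^(-4t) - 3K_2te^(-4t) - 2K_2e^(-4t)

Coefficient matrix A = [[-1, 1], [-9, -7]].
Characteristic polynomial det(A - λI) = λ^2 + 8λ + 16 = 0.
Single eigenvalue λ = -4 with algebraic multiplicity 2.
Eigenvector v = (1,-3); generalized eigenvector w with (A-λI)w=v is (1,-2).
General solution: e^(-4t)[K_1·v + K_2·(t·v + w)].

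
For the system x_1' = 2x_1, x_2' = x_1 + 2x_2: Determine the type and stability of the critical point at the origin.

unstable improper node

A = [[2,0],[1,2]]; det(A-λI) = λ^2 - 4λ + 4.
repeated λ = 2 with a single eigenvector.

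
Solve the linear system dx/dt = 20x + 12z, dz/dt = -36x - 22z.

Coefficient matrix A = [[20, 12], [-36, -22]].
Characteristic polynomial det(A - λI) = λ^2 + 2λ - 8 = 0.
Eigenvalues λ = -4, 2.
For λ=-4: (A-λI) row 1 is [24, 12], so an eigenvector is (-1, 2).
For λ=2: (A-λI) row 1 is [18, 12], so an eigenvector is (2, -3).
General solution: c_1e^(-4t)(-1,2) + c_2e^(2t)(2,-3).

x(t) = -c_1e^(-4t) + 2c_2e^(2t), z(t) = 2c_1e^(-4t) - 3c_2e^(2t)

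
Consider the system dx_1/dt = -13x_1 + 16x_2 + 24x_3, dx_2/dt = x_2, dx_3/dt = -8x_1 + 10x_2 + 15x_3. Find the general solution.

Coefficient matrix A = [[-13, 16, 24], [0, 1, 0], [-8, 10, 15]].
det(A - λI) = 0 gives eigenvalues λ = 1, 3, -1.
For λ=1: eigenvector (-4,1,-3).
For λ=3: eigenvector (-3,0,-2).
For λ=-1: eigenvector (2,0,1).
General solution: c_1e^(t)(-4,1,-3) + c_2e^(3t)(-3,0,-2) + c_3e^(-t)(2,0,1).

x_1(t) = -4c_1e^(t) - 3c_2e^(3t) + 2c_3e^(-t), x_2(t) = c_1e^(t), x_3(t) = -3c_1e^(t) - 2c_2e^(3t) + c_3e^(-t)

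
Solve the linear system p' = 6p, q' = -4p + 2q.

p(t) = -c_1e^(6t), q(t) = c_1e^(6t) - c_2e^(2t)

Coefficient matrix A = [[6, 0], [-4, 2]].
Characteristic polynomial det(A - λI) = λ^2 - 8λ + 12 = 0.
Eigenvalues λ = 6, 2.
For λ=6: (A-λI) row 2 is [-4, -4], so an eigenvector is (-1, 1).
For λ=2: (A-λI) row 1 is [4, 0], so an eigenvector is (0, -1).
General solution: c_1e^(6t)(-1,1) + c_2e^(2t)(0,-1).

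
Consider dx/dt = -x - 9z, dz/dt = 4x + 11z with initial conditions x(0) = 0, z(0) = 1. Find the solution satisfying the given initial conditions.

Coefficient matrix A = [[-1, -9], [4, 11]].
Characteristic polynomial det(A - λI) = λ^2 - 10λ + 25 = 0.
Single eigenvalue λ = 5 with algebraic multiplicity 2.
Eigenvector v = (-3,2); generalized eigenvector w with (A-λI)w=v is (2,-1).
General solution: e^(5t)[c_1·v + c_2·(t·v + w)].
Applying x(0)=0, z(0)=1 gives c_1=2, c_2=3.

x(t) = -9te^(5t), z(t) = 6te^(5t) + e^(5t)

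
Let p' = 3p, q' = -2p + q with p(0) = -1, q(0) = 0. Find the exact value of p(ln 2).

-8

A = [[3,0],[-2,1]]; eigenvalues λ = 1, 3.
Eigenvectors: (0,1) for λ=1, (-1,1) for λ=3.
From the initial condition, c_1 = -1, c_2 = 1.
p(ln 2) = (-1)(2^1)(0) + (1)(2^3)(-1) = -8.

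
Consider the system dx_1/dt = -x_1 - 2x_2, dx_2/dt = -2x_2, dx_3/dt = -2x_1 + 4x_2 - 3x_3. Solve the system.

x_1(t) = 2C_2e^(-2t) + C_3e^(-t), x_2(t) = C_2e^(-2t), x_3(t) = C_1e^(-3t) - C_3e^(-t)

Coefficient matrix A = [[-1, -2, 0], [0, -2, 0], [-2, 4, -3]].
det(A - λI) = 0 gives eigenvalues λ = -3, -2, -1.
For λ=-3: eigenvector (0,0,1).
For λ=-2: eigenvector (2,1,0).
For λ=-1: eigenvector (1,0,-1).
General solution: C_1e^(-3t)(0,0,1) + C_2e^(-2t)(2,1,0) + C_3e^(-t)(1,0,-1).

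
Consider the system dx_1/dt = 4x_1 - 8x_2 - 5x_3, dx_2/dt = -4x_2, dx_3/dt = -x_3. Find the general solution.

Coefficient matrix A = [[4, -8, -5], [0, -4, 0], [0, 0, -1]].
det(A - λI) = 0 gives eigenvalues λ = 4, -4, -1.
For λ=4: eigenvector (1,0,0).
For λ=-4: eigenvector (1,1,0).
For λ=-1: eigenvector (1,0,1).
General solution: c_1e^(4t)(1,0,0) + c_2e^(-4t)(1,1,0) + c_3e^(-t)(1,0,1).

x_1(t) = c_1e^(4t) + c_2e^(-4t) + c_3e^(-t), x_2(t) = c_2e^(-4t), x_3(t) = c_3e^(-t)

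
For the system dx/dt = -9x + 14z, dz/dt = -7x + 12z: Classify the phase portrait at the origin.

saddle

A = [[-9,14],[-7,12]]; det(A-λI) = λ^2 - 3λ - 10.
λ = 5, -2: opposite signs.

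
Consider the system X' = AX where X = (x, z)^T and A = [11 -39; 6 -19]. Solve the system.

Coefficient matrix A = [[11, -39], [6, -19]].
Characteristic polynomial det(A - λI) = λ^2 + 8λ + 25 = 0.
Eigenvalues λ = -4 ± 3i (complex conjugate pair).
For λ=-4+3i: an eigenvector is (3,1) - i(2,1) = (3 - 2i, 1 - i).
A real fundamental pair from Re and Im of e^((-4+3i)t)v: X_1 = e^(-4t)(cos(3t)·(3,1) + sin(3t)·(2,1)), X_2 = e^(-4t)(sin(3t)·(3,1) - cos(3t)·(2,1)).
General solution: C_1X_1 + C_2X_2.

x(t) = 2C_1e^(-4t)sin(3t) + 3C_1e^(-4t)cos(3t) + 3C_2e^(-4t)sin(3t) - 2C_2e^(-4t)cos(3t), z(t) = C_1e^(-4t)sin(3t) + C_1e^(-4t)cos(3t) + C_2e^(-4t)sin(3t) - C_2e^(-4t)cos(3t)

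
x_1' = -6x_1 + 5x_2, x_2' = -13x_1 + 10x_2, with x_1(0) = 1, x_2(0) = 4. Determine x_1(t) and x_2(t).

x_1(t) = 12e^(2t)sin(t) + e^(2t)cos(t), x_2(t) = 19e^(2t)sin(t) + 4e^(2t)cos(t)

Coefficient matrix A = [[-6, 5], [-13, 10]].
Characteristic polynomial det(A - λI) = λ^2 - 4λ + 5 = 0.
Eigenvalues λ = 2 ± i (complex conjugate pair).
For λ=2+i: an eigenvector is (2,3) - i(-1,-2) = (2 + i, 3 + 2i).
A real fundamental pair from Re and Im of e^((2+i)t)v: X_1 = e^(2t)(cos(t)·(2,3) + sin(t)·(-1,-2)), X_2 = e^(2t)(sin(t)·(2,3) - cos(t)·(-1,-2)).
General solution: c_1X_1 + c_2X_2.
Applying x_1(0)=1, x_2(0)=4 gives c_1=-2, c_2=5.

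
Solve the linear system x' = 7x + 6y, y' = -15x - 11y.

Coefficient matrix A = [[7, 6], [-15, -11]].
Characteristic polynomial det(A - λI) = λ^2 + 4λ + 13 = 0.
Eigenvalues λ = -2 ± 3i (complex conjugate pair).
For λ=-2+3i: an eigenvector is (1,-2) - i(-1,1) = (1 + i, -2 - i).
A real fundamental pair from Re and Im of e^((-2+3i)t)v: X_1 = e^(-2t)(cos(3t)·(1,-2) + sin(3t)·(-1,1)), X_2 = e^(-2t)(sin(3t)·(1,-2) - cos(3t)·(-1,1)).
General solution: K_1X_1 + K_2X_2.

x(t) = -K_1e^(-2t)sin(3t) + K_1e^(-2t)cos(3t) + K_2e^(-2t)sin(3t) + K_2e^(-2t)cos(3t), y(t) = K_1e^(-2t)sin(3t) - 2K_1e^(-2t)cos(3t) - 2K_2e^(-2t)sin(3t) - K_2e^(-2t)cos(3t)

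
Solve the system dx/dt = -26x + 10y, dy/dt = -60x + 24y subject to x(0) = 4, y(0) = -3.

Coefficient matrix A = [[-26, 10], [-60, 24]].
Characteristic polynomial det(A - λI) = λ^2 + 2λ - 24 = 0.
Eigenvalues λ = -6, 4.
For λ=-6: (A-λI) row 1 is [-20, 10], so an eigenvector is (-1, -2).
For λ=4: (A-λI) row 1 is [-30, 10], so an eigenvector is (1, 3).
General solution: K_1e^(-6t)(-1,-2) + K_2e^(4t)(1,3).
Applying x(0)=4, y(0)=-3 gives K_1=-15, K_2=-11.

x(t) = -11e^(4t) + 15e^(-6t), y(t) = -33e^(4t) + 30e^(-6t)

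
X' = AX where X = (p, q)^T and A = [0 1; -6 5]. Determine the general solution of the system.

p(t) = K_1e^(2t) + K_2e^(3t), q(t) = 2K_1e^(2t) + 3K_2e^(3t)

Coefficient matrix A = [[0, 1], [-6, 5]].
Characteristic polynomial det(A - λI) = λ^2 - 5λ + 6 = 0.
Eigenvalues λ = 2, 3.
For λ=2: (A-λI) row 1 is [-2, 1], so an eigenvector is (1, 2).
For λ=3: (A-λI) row 1 is [-3, 1], so an eigenvector is (1, 3).
General solution: K_1e^(2t)(1,2) + K_2e^(3t)(1,3).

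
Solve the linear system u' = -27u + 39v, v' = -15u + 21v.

u(t) = -3c_1e^(-3t)sin(3t) + 2c_1e^(-3t)cos(3t) + 2c_2e^(-3t)sin(3t) + 3c_2e^(-3t)cos(3t), v(t) = -2c_1e^(-3t)sin(3t) + c_1e^(-3t)cos(3t) + c_2e^(-3t)sin(3t) + 2c_2e^(-3t)cos(3t)

Coefficient matrix A = [[-27, 39], [-15, 21]].
Characteristic polynomial det(A - λI) = λ^2 + 6λ + 18 = 0.
Eigenvalues λ = -3 ± 3i (complex conjugate pair).
For λ=-3+3i: an eigenvector is (2,1) - i(-3,-2) = (2 + 3i, 1 + 2i).
A real fundamental pair from Re and Im of e^((-3+3i)t)v: X_1 = e^(-3t)(cos(3t)·(2,1) + sin(3t)·(-3,-2)), X_2 = e^(-3t)(sin(3t)·(2,1) - cos(3t)·(-3,-2)).
General solution: c_1X_1 + c_2X_2.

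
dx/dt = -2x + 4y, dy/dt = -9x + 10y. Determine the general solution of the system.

Coefficient matrix A = [[-2, 4], [-9, 10]].
Characteristic polynomial det(A - λI) = λ^2 - 8λ + 16 = 0.
Single eigenvalue λ = 4 with algebraic multiplicity 2.
Eigenvector v = (2,3); generalized eigenvector w with (A-λI)w=v is (-1,-1).
General solution: e^(4t)[K_1·v + K_2·(t·v + w)].

x(t) = 2K_1e^(4t) + 2K_2te^(4t) - K_2e^(4t), y(t) = 3K_1e^(4t) + 3K_2te^(4t) - K_2e^(4t)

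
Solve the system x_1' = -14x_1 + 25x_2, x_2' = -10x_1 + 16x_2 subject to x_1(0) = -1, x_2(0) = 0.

Coefficient matrix A = [[-14, 25], [-10, 16]].
Characteristic polynomial det(A - λI) = λ^2 - 2λ + 26 = 0.
Eigenvalues λ = 1 ± 5i (complex conjugate pair).
For λ=1+5i: an eigenvector is (-2,-1) - i(1,1) = (-2 - i, -1 - i).
A real fundamental pair from Re and Im of e^((1+5i)t)v: X_1 = e^(t)(cos(5t)·(-2,-1) + sin(5t)·(1,1)), X_2 = e^(t)(sin(5t)·(-2,-1) - cos(5t)·(1,1)).
General solution: K_1X_1 + K_2X_2.
Applying x_1(0)=-1, x_2(0)=0 gives K_1=1, K_2=-1.

x_1(t) = 3e^(t)sin(5t) - e^(t)cos(5t), x_2(t) = 2e^(t)sin(5t)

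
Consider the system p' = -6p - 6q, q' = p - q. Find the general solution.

Coefficient matrix A = [[-6, -6], [1, -1]].
Characteristic polynomial det(A - λI) = λ^2 + 7λ + 12 = 0.
Eigenvalues λ = -3, -4.
For λ=-3: (A-λI) row 1 is [-3, -6], so an eigenvector is (-2, 1).
For λ=-4: (A-λI) row 1 is [-2, -6], so an eigenvector is (-3, 1).
General solution: c_1e^(-3t)(-2,1) + c_2e^(-4t)(-3,1).

p(t) = -2c_1e^(-3t) - 3c_2e^(-4t), q(t) = c_1e^(-3t) + c_2e^(-4t)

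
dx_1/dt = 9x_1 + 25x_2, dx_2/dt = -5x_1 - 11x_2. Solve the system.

Coefficient matrix A = [[9, 25], [-5, -11]].
Characteristic polynomial det(A - λI) = λ^2 + 2λ + 26 = 0.
Eigenvalues λ = -1 ± 5i (complex conjugate pair).
For λ=-1+5i: an eigenvector is (1,0) - i(2,-1) = (1 - 2i, 0 + i).
A real fundamental pair from Re and Im of e^((-1+5i)t)v: X_1 = e^(-t)(cos(5t)·(1,0) + sin(5t)·(2,-1)), X_2 = e^(-t)(sin(5t)·(1,0) - cos(5t)·(2,-1)).
General solution: c_1X_1 + c_2X_2.

x_1(t) = 2c_1e^(-t)sin(5t) + c_1e^(-t)cos(5t) + c_2e^(-t)sin(5t) - 2c_2e^(-t)cos(5t), x_2(t) = -c_1e^(-t)sin(5t) + c_2e^(-t)cos(5t)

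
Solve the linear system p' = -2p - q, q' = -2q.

Coefficient matrix A = [[-2, -1], [0, -2]].
Characteristic polynomial det(A - λI) = λ^2 + 4λ + 4 = 0.
Single eigenvalue λ = -2 with algebraic multiplicity 2.
Eigenvector v = (1,0); generalized eigenvector w with (A-λI)w=v is (-3,-1).
General solution: e^(-2t)[K_1·v + K_2·(t·v + w)].

p(t) = K_1e^(-2t) + K_2te^(-2t) - 3K_2e^(-2t), q(t) = -K_2e^(-2t)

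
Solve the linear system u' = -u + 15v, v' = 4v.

u(t) = -3c_1e^(4t) - c_2e^(-t), v(t) = -c_1e^(4t)

Coefficient matrix A = [[-1, 15], [0, 4]].
Characteristic polynomial det(A - λI) = λ^2 - 3λ - 4 = 0.
Eigenvalues λ = 4, -1.
For λ=4: (A-λI) row 1 is [-5, 15], so an eigenvector is (-3, -1).
For λ=-1: (A-λI) row 1 is [0, 15], so an eigenvector is (-1, 0).
General solution: c_1e^(4t)(-3,-1) + c_2e^(-t)(-1,0).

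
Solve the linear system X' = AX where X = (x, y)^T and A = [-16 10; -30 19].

Coefficient matrix A = [[-16, 10], [-30, 19]].
Characteristic polynomial det(A - λI) = λ^2 - 3λ - 4 = 0.
Eigenvalues λ = 4, -1.
For λ=4: (A-λI) row 1 is [-20, 10], so an eigenvector is (1, 2).
For λ=-1: (A-λI) row 1 is [-15, 10], so an eigenvector is (-2, -3).
General solution: c_1e^(4t)(1,2) + c_2e^(-t)(-2,-3).

x(t) = c_1e^(4t) - 2c_2e^(-t), y(t) = 2c_1e^(4t) - 3c_2e^(-t)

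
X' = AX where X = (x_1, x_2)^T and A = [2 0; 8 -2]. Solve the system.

x_1(t) = -C_1e^(2t), x_2(t) = -2C_1e^(2t) - C_2e^(-2t)

Coefficient matrix A = [[2, 0], [8, -2]].
Characteristic polynomial det(A - λI) = λ^2 - 4 = 0.
Eigenvalues λ = 2, -2.
For λ=2: (A-λI) row 2 is [8, -4], so an eigenvector is (-1, -2).
For λ=-2: (A-λI) row 1 is [4, 0], so an eigenvector is (0, -1).
General solution: C_1e^(2t)(-1,-2) + C_2e^(-2t)(0,-1).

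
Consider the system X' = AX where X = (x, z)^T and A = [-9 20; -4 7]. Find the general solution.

Coefficient matrix A = [[-9, 20], [-4, 7]].
Characteristic polynomial det(A - λI) = λ^2 + 2λ + 17 = 0.
Eigenvalues λ = -1 ± 4i (complex conjugate pair).
For λ=-1+4i: an eigenvector is (-2,-1) - i(-1,0) = (-2 + i, -1).
A real fundamental pair from Re and Im of e^((-1+4i)t)v: X_1 = e^(-t)(cos(4t)·(-2,-1) + sin(4t)·(-1,0)), X_2 = e^(-t)(sin(4t)·(-2,-1) - cos(4t)·(-1,0)).
General solution: c_1X_1 + c_2X_2.

x(t) = -c_1e^(-t)sin(4t) - 2c_1e^(-t)cos(4t) - 2c_2e^(-t)sin(4t) + c_2e^(-t)cos(4t), z(t) = -c_1e^(-t)cos(4t) - c_2e^(-t)sin(4t)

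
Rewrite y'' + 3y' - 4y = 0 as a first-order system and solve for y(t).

y(t) = K_1e^(t) + K_2e^(-4t)

Let x_1 = y, x_2 = y'. Then x_1' = x_2 and x_2' = 4x_1 - 3x_2.
A = [[0,1],[4,-3]]; det(A-λI) = λ^2 + 3λ - 4.
Eigenvalues λ = 1, -4 with eigenvectors (1,1), (1,-4).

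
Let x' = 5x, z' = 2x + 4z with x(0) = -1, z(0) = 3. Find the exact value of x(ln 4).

A = [[5,0],[2,4]]; eigenvalues λ = 4, 5.
Eigenvectors: (0,-1) for λ=4, (-1,-2) for λ=5.
From the initial condition, c_1 = -5, c_2 = 1.
x(ln 4) = (-5)(4^4)(0) + (1)(4^5)(-1) = -1024.

-1024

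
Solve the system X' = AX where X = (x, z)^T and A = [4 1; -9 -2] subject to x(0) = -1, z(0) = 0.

Coefficient matrix A = [[4, 1], [-9, -2]].
Characteristic polynomial det(A - λI) = λ^2 - 2λ + 1 = 0.
Single eigenvalue λ = 1 with algebraic multiplicity 2.
Eigenvector v = (-1,3); generalized eigenvector w with (A-λI)w=v is (-1,2).
General solution: e^(t)[c_1·v + c_2·(t·v + w)].
Applying x(0)=-1, z(0)=0 gives c_1=-2, c_2=3.

x(t) = -3te^(t) - e^(t), z(t) = 9te^(t)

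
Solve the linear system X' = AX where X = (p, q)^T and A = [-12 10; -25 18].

Coefficient matrix A = [[-12, 10], [-25, 18]].
Characteristic polynomial det(A - λI) = λ^2 - 6λ + 34 = 0.
Eigenvalues λ = 3 ± 5i (complex conjugate pair).
For λ=3+5i: an eigenvector is (-1,-1) - i(1,2) = (-1 - i, -1 - 2i).
A real fundamental pair from Re and Im of e^((3+5i)t)v: X_1 = e^(3t)(cos(5t)·(-1,-1) + sin(5t)·(1,2)), X_2 = e^(3t)(sin(5t)·(-1,-1) - cos(5t)·(1,2)).
General solution: c_1X_1 + c_2X_2.

p(t) = c_1e^(3t)sin(5t) - c_1e^(3t)cos(5t) - c_2e^(3t)sin(5t) - c_2e^(3t)cos(5t), q(t) = 2c_1e^(3t)sin(5t) - c_1e^(3t)cos(5t) - c_2e^(3t)sin(5t) - 2c_2e^(3t)cos(5t)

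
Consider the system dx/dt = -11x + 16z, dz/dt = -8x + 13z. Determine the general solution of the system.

x(t) = 2K_1e^(-3t) - K_2e^(5t), z(t) = K_1e^(-3t) - K_2e^(5t)

Coefficient matrix A = [[-11, 16], [-8, 13]].
Characteristic polynomial det(A - λI) = λ^2 - 2λ - 15 = 0.
Eigenvalues λ = -3, 5.
For λ=-3: (A-λI) row 1 is [-8, 16], so an eigenvector is (2, 1).
For λ=5: (A-λI) row 1 is [-16, 16], so an eigenvector is (-1, -1).
General solution: K_1e^(-3t)(2,1) + K_2e^(5t)(-1,-1).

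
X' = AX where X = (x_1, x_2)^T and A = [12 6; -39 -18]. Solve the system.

x_1(t) = K_1e^(-3t)sin(3t) + K_1e^(-3t)cos(3t) + K_2e^(-3t)sin(3t) - K_2e^(-3t)cos(3t), x_2(t) = -3K_1e^(-3t)sin(3t) - 2K_1e^(-3t)cos(3t) - 2K_2e^(-3t)sin(3t) + 3K_2e^(-3t)cos(3t)

Coefficient matrix A = [[12, 6], [-39, -18]].
Characteristic polynomial det(A - λI) = λ^2 + 6λ + 18 = 0.
Eigenvalues λ = -3 ± 3i (complex conjugate pair).
For λ=-3+3i: an eigenvector is (1,-2) - i(1,-3) = (1 - i, -2 + 3i).
A real fundamental pair from Re and Im of e^((-3+3i)t)v: X_1 = e^(-3t)(cos(3t)·(1,-2) + sin(3t)·(1,-3)), X_2 = e^(-3t)(sin(3t)·(1,-2) - cos(3t)·(1,-3)).
General solution: K_1X_1 + K_2X_2.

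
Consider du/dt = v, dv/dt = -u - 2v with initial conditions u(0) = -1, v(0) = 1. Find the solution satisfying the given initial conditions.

u(t) = -e^(-t), v(t) = e^(-t)

Coefficient matrix A = [[0, 1], [-1, -2]].
Characteristic polynomial det(A - λI) = λ^2 + 2λ + 1 = 0.
Single eigenvalue λ = -1 with algebraic multiplicity 2.
Eigenvector v = (-1,1); generalized eigenvector w with (A-λI)w=v is (-1,0).
General solution: e^(-t)[K_1·v + K_2·(t·v + w)].
Applying u(0)=-1, v(0)=1 gives K_1=1, K_2=0.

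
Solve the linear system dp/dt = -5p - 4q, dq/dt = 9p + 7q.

p(t) = -2K_1e^(t) - 2K_2te^(t) + K_2e^(t), q(t) = 3K_1e^(t) + 3K_2te^(t) - K_2e^(t)

Coefficient matrix A = [[-5, -4], [9, 7]].
Characteristic polynomial det(A - λI) = λ^2 - 2λ + 1 = 0.
Single eigenvalue λ = 1 with algebraic multiplicity 2.
Eigenvector v = (-2,3); generalized eigenvector w with (A-λI)w=v is (1,-1).
General solution: e^(t)[K_1·v + K_2·(t·v + w)].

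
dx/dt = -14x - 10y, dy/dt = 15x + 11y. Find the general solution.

Coefficient matrix A = [[-14, -10], [15, 11]].
Characteristic polynomial det(A - λI) = λ^2 + 3λ - 4 = 0.
Eigenvalues λ = 1, -4.
For λ=1: (A-λI) row 1 is [-15, -10], so an eigenvector is (2, -3).
For λ=-4: (A-λI) row 1 is [-10, -10], so an eigenvector is (-1, 1).
General solution: C_1e^(t)(2,-3) + C_2e^(-4t)(-1,1).

x(t) = 2C_1e^(t) - C_2e^(-4t), y(t) = -3C_1e^(t) + C_2e^(-4t)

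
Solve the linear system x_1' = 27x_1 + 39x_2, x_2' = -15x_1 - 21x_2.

Coefficient matrix A = [[27, 39], [-15, -21]].
Characteristic polynomial det(A - λI) = λ^2 - 6λ + 18 = 0.
Eigenvalues λ = 3 ± 3i (complex conjugate pair).
For λ=3+3i: an eigenvector is (3,-2) - i(-2,1) = (3 + 2i, -2 - i).
A real fundamental pair from Re and Im of e^((3+3i)t)v: X_1 = e^(3t)(cos(3t)·(3,-2) + sin(3t)·(-2,1)), X_2 = e^(3t)(sin(3t)·(3,-2) - cos(3t)·(-2,1)).
General solution: C_1X_1 + C_2X_2.

x_1(t) = -2C_1e^(3t)sin(3t) + 3C_1e^(3t)cos(3t) + 3C_2e^(3t)sin(3t) + 2C_2e^(3t)cos(3t), x_2(t) = C_1e^(3t)sin(3t) - 2C_1e^(3t)cos(3t) - 2C_2e^(3t)sin(3t) - C_2e^(3t)cos(3t)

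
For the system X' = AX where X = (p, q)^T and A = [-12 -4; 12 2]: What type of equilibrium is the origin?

stable node

A = [[-12,-4],[12,2]]; det(A-λI) = λ^2 + 10λ + 24.
λ = -4, -6: both negative.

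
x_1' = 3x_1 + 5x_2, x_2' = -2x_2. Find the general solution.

x_1(t) = -c_1e^(-2t) - c_2e^(3t), x_2(t) = c_1e^(-2t)

Coefficient matrix A = [[3, 5], [0, -2]].
Characteristic polynomial det(A - λI) = λ^2 - λ - 6 = 0.
Eigenvalues λ = -2, 3.
For λ=-2: (A-λI) row 1 is [5, 5], so an eigenvector is (-1, 1).
For λ=3: (A-λI) row 1 is [0, 5], so an eigenvector is (-1, 0).
General solution: c_1e^(-2t)(-1,1) + c_2e^(3t)(-1,0).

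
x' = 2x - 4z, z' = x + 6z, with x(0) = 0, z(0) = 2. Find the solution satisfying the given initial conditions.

Coefficient matrix A = [[2, -4], [1, 6]].
Characteristic polynomial det(A - λI) = λ^2 - 8λ + 16 = 0.
Single eigenvalue λ = 4 with algebraic multiplicity 2.
Eigenvector v = (-2,1); generalized eigenvector w with (A-λI)w=v is (-1,1).
General solution: e^(4t)[C_1·v + C_2·(t·v + w)].
Applying x(0)=0, z(0)=2 gives C_1=-2, C_2=4.

x(t) = -8te^(4t), z(t) = 4te^(4t) + 2e^(4t)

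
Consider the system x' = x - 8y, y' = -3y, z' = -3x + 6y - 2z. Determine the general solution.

x(t) = 2K_1e^(-3t) + K_2e^(t), y(t) = K_1e^(-3t), z(t) = -K_2e^(t) + K_3e^(-2t)

Coefficient matrix A = [[1, -8, 0], [0, -3, 0], [-3, 6, -2]].
det(A - λI) = 0 gives eigenvalues λ = -3, 1, -2.
For λ=-3: eigenvector (2,1,0).
For λ=1: eigenvector (1,0,-1).
For λ=-2: eigenvector (0,0,1).
General solution: K_1e^(-3t)(2,1,0) + K_2e^(t)(1,0,-1) + K_3e^(-2t)(0,0,1).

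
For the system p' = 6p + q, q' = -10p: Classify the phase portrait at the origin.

unstable spiral

A = [[6,1],[-10,0]]; det(A-λI) = λ^2 - 6λ + 10.
λ = 3 ± i: positive real part.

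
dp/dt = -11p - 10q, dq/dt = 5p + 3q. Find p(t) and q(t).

p(t) = c_1e^(-4t)sin(t) - 3c_1e^(-4t)cos(t) - 3c_2e^(-4t)sin(t) - c_2e^(-4t)cos(t), q(t) = -c_1e^(-4t)sin(t) + 2c_1e^(-4t)cos(t) + 2c_2e^(-4t)sin(t) + c_2e^(-4t)cos(t)

Coefficient matrix A = [[-11, -10], [5, 3]].
Characteristic polynomial det(A - λI) = λ^2 + 8λ + 17 = 0.
Eigenvalues λ = -4 ± i (complex conjugate pair).
For λ=-4+i: an eigenvector is (-3,2) - i(1,-1) = (-3 - i, 2 + i).
A real fundamental pair from Re and Im of e^((-4+i)t)v: X_1 = e^(-4t)(cos(t)·(-3,2) + sin(t)·(1,-1)), X_2 = e^(-4t)(sin(t)·(-3,2) - cos(t)·(1,-1)).
General solution: c_1X_1 + c_2X_2.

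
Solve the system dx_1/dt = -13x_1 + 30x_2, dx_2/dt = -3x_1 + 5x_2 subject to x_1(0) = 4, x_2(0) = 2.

Coefficient matrix A = [[-13, 30], [-3, 5]].
Characteristic polynomial det(A - λI) = λ^2 + 8λ + 25 = 0.
Eigenvalues λ = -4 ± 3i (complex conjugate pair).
For λ=-4+3i: an eigenvector is (3,1) - i(1,0) = (3 - i, 1).
A real fundamental pair from Re and Im of e^((-4+3i)t)v: X_1 = e^(-4t)(cos(3t)·(3,1) + sin(3t)·(1,0)), X_2 = e^(-4t)(sin(3t)·(3,1) - cos(3t)·(1,0)).
General solution: c_1X_1 + c_2X_2.
Applying x_1(0)=4, x_2(0)=2 gives c_1=2, c_2=2.

x_1(t) = 8e^(-4t)sin(3t) + 4e^(-4t)cos(3t), x_2(t) = 2e^(-4t)sin(3t) + 2e^(-4t)cos(3t)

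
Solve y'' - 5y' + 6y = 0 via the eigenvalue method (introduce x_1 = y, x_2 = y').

y(t) = c_1e^(2t) + c_2e^(3t)

Let x_1 = y, x_2 = y'. Then x_1' = x_2 and x_2' = -6x_1 + 5x_2.
A = [[0,1],[-6,5]]; det(A-λI) = λ^2 - 5λ + 6.
Eigenvalues λ = 2, 3 with eigenvectors (1,2), (1,3).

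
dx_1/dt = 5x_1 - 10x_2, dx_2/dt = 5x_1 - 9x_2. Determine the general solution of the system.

x_1(t) = c_1e^(-2t)sin(t) + 3c_1e^(-2t)cos(t) + 3c_2e^(-2t)sin(t) - c_2e^(-2t)cos(t), x_2(t) = c_1e^(-2t)sin(t) + 2c_1e^(-2t)cos(t) + 2c_2e^(-2t)sin(t) - c_2e^(-2t)cos(t)

Coefficient matrix A = [[5, -10], [5, -9]].
Characteristic polynomial det(A - λI) = λ^2 + 4λ + 5 = 0.
Eigenvalues λ = -2 ± i (complex conjugate pair).
For λ=-2+i: an eigenvector is (3,2) - i(1,1) = (3 - i, 2 - i).
A real fundamental pair from Re and Im of e^((-2+i)t)v: X_1 = e^(-2t)(cos(t)·(3,2) + sin(t)·(1,1)), X_2 = e^(-2t)(sin(t)·(3,2) - cos(t)·(1,1)).
General solution: c_1X_1 + c_2X_2.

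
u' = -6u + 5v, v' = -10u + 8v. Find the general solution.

u(t) = 2K_1e^(t)sin(t) - K_1e^(t)cos(t) - K_2e^(t)sin(t) - 2K_2e^(t)cos(t), v(t) = 3K_1e^(t)sin(t) - K_1e^(t)cos(t) - K_2e^(t)sin(t) - 3K_2e^(t)cos(t)

Coefficient matrix A = [[-6, 5], [-10, 8]].
Characteristic polynomial det(A - λI) = λ^2 - 2λ + 2 = 0.
Eigenvalues λ = 1 ± i (complex conjugate pair).
For λ=1+i: an eigenvector is (-1,-1) - i(2,3) = (-1 - 2i, -1 - 3i).
A real fundamental pair from Re and Im of e^((1+i)t)v: X_1 = e^(t)(cos(t)·(-1,-1) + sin(t)·(2,3)), X_2 = e^(t)(sin(t)·(-1,-1) - cos(t)·(2,3)).
General solution: K_1X_1 + K_2X_2.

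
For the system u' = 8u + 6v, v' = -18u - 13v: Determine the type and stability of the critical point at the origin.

A = [[8,6],[-18,-13]]; det(A-λI) = λ^2 + 5λ + 4.
λ = -4, -1: both negative.

stable node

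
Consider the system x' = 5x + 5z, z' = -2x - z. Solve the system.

x(t) = 2C_1e^(2t)sin(t) - C_1e^(2t)cos(t) - C_2e^(2t)sin(t) - 2C_2e^(2t)cos(t), z(t) = -C_1e^(2t)sin(t) + C_1e^(2t)cos(t) + C_2e^(2t)sin(t) + C_2e^(2t)cos(t)

Coefficient matrix A = [[5, 5], [-2, -1]].
Characteristic polynomial det(A - λI) = λ^2 - 4λ + 5 = 0.
Eigenvalues λ = 2 ± i (complex conjugate pair).
For λ=2+i: an eigenvector is (-1,1) - i(2,-1) = (-1 - 2i, 1 + i).
A real fundamental pair from Re and Im of e^((2+i)t)v: X_1 = e^(2t)(cos(t)·(-1,1) + sin(t)·(2,-1)), X_2 = e^(2t)(sin(t)·(-1,1) - cos(t)·(2,-1)).
General solution: C_1X_1 + C_2X_2.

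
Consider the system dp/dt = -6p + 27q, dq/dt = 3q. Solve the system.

p(t) = K_1e^(-6t) - 3K_2e^(3t), q(t) = -K_2e^(3t)

Coefficient matrix A = [[-6, 27], [0, 3]].
Characteristic polynomial det(A - λI) = λ^2 + 3λ - 18 = 0.
Eigenvalues λ = -6, 3.
For λ=-6: (A-λI) row 1 is [0, 27], so an eigenvector is (1, 0).
For λ=3: (A-λI) row 1 is [-9, 27], so an eigenvector is (-3, -1).
General solution: K_1e^(-6t)(1,0) + K_2e^(3t)(-3,-1).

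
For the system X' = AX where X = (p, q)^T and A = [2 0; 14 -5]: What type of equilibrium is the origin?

saddle

A = [[2,0],[14,-5]]; det(A-λI) = λ^2 + 3λ - 10.
λ = 2, -5: opposite signs.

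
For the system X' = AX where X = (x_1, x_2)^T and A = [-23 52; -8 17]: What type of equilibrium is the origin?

A = [[-23,52],[-8,17]]; det(A-λI) = λ^2 + 6λ + 25.
λ = -3 ± 4i: negative real part.

stable spiral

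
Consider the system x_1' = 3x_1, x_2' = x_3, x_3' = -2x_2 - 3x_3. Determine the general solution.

x_1(t) = K_1e^(3t), x_2(t) = K_2e^(-t) - K_3e^(-2t), x_3(t) = -K_2e^(-t) + 2K_3e^(-2t)

Coefficient matrix A = [[3, 0, 0], [0, 0, 1], [0, -2, -3]].
det(A - λI) = 0 gives eigenvalues λ = 3, -1, -2.
For λ=3: eigenvector (1,0,0).
For λ=-1: eigenvector (0,1,-1).
For λ=-2: eigenvector (0,-1,2).
General solution: K_1e^(3t)(1,0,0) + K_2e^(-t)(0,1,-1) + K_3e^(-2t)(0,-1,2).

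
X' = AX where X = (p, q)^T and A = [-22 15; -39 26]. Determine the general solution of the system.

p(t) = -2C_1e^(2t)sin(3t) - C_1e^(2t)cos(3t) - C_2e^(2t)sin(3t) + 2C_2e^(2t)cos(3t), q(t) = -3C_1e^(2t)sin(3t) - 2C_1e^(2t)cos(3t) - 2C_2e^(2t)sin(3t) + 3C_2e^(2t)cos(3t)

Coefficient matrix A = [[-22, 15], [-39, 26]].
Characteristic polynomial det(A - λI) = λ^2 - 4λ + 13 = 0.
Eigenvalues λ = 2 ± 3i (complex conjugate pair).
For λ=2+3i: an eigenvector is (-1,-2) - i(-2,-3) = (-1 + 2i, -2 + 3i).
A real fundamental pair from Re and Im of e^((2+3i)t)v: X_1 = e^(2t)(cos(3t)·(-1,-2) + sin(3t)·(-2,-3)), X_2 = e^(2t)(sin(3t)·(-1,-2) - cos(3t)·(-2,-3)).
General solution: C_1X_1 + C_2X_2.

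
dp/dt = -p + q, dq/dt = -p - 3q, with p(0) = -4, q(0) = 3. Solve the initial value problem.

Coefficient matrix A = [[-1, 1], [-1, -3]].
Characteristic polynomial det(A - λI) = λ^2 + 4λ + 4 = 0.
Single eigenvalue λ = -2 with algebraic multiplicity 2.
Eigenvector v = (1,-1); generalized eigenvector w with (A-λI)w=v is (-2,3).
General solution: e^(-2t)[c_1·v + c_2·(t·v + w)].
Applying p(0)=-4, q(0)=3 gives c_1=-6, c_2=-1.

p(t) = -te^(-2t) - 4e^(-2t), q(t) = te^(-2t) + 3e^(-2t)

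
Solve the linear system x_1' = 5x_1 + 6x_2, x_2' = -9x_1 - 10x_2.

Coefficient matrix A = [[5, 6], [-9, -10]].
Characteristic polynomial det(A - λI) = λ^2 + 5λ + 4 = 0.
Eigenvalues λ = -1, -4.
For λ=-1: (A-λI) row 1 is [6, 6], so an eigenvector is (1, -1).
For λ=-4: (A-λI) row 1 is [9, 6], so an eigenvector is (-2, 3).
General solution: C_1e^(-t)(1,-1) + C_2e^(-4t)(-2,3).

x_1(t) = C_1e^(-t) - 2C_2e^(-4t), x_2(t) = -C_1e^(-t) + 3C_2e^(-4t)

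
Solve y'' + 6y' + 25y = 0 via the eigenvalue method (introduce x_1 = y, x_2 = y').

y(t) = C_1e^(-3t)cos(4t) + C_2e^(-3t)sin(4t)

Let x_1 = y, x_2 = y'. Then x_1' = x_2 and x_2' = -25x_1 - 6x_2.
A = [[0,1],[-25,-6]]; det(A-λI) = λ^2 + 6λ + 25.
Eigenvalues λ = -3 ± 4i.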